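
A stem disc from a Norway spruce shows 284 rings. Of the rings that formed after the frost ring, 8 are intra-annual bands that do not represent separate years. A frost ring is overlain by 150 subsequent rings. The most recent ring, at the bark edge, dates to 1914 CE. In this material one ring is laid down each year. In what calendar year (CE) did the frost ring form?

150 rings post-date the frost ring.
Excluding 8 false rings: 150 − 8 = 142.
1914 − 142 = 1772 CE.

1772 CE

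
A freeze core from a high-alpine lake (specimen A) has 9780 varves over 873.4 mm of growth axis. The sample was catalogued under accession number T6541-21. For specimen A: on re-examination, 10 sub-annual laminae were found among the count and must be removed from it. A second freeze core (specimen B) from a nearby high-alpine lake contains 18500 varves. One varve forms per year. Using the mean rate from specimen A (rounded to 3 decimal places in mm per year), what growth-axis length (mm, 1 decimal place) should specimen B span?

Specimen A: adjusted count: 9780 − 10 = 9770 varves.
A: Mean rate = 873.4 mm / 9770 years ≈ 0.089 mm/yr.
For B, 0.089 mm/year × 18500 years = 1646.5 mm.

1646.5 mm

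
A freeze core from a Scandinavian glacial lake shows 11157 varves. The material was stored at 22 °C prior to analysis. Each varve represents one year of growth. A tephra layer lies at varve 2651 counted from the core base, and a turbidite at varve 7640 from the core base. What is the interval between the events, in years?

4989 yr

Separation: 7640 − 2651 = 4989 varves.
At one varve per year, 4989 years elapsed between them.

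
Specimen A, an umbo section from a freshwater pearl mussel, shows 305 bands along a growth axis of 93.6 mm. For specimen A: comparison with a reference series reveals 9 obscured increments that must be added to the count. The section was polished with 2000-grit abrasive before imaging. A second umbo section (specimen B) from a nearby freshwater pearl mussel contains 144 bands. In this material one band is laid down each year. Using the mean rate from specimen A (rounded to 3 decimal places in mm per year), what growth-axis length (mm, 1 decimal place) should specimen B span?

Specimen A: adjusted count: 305 + 9 = 314 bands.
A: Extension rate ≈ 93.6 / 314 = 0.298 mm per year.
B's length ≈ 0.298 × 144 = 42.9 mm.

42.9 mm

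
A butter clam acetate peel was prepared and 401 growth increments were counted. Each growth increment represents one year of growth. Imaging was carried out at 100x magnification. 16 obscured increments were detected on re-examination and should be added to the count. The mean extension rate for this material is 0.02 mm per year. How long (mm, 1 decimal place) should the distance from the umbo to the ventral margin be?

Adjusted count: 401 + 16 = 417 growth increments.
Length ≈ 0.02 × 417 = 8.3 mm.

8.3 mm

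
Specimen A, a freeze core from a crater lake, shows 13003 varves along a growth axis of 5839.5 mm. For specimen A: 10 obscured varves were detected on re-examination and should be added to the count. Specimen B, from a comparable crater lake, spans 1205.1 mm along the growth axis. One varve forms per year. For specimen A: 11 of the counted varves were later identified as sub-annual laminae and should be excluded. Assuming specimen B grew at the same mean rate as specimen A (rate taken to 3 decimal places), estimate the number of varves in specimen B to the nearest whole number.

2684 varves

Specimen A: correcting the raw count gives 13003 − 11 + 10 = 13002 true varves.
A: Mean rate = 5839.5 mm / 13002 years ≈ 0.449 mm/yr.
B spans 1205.1 / 0.449 = 2683.96 years ≈ 2684 varves.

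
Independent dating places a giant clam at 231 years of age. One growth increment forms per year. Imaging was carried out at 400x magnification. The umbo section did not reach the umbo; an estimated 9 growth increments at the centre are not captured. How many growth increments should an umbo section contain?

222 growth increments

One growth increment per year gives 231 growth increments over 231 years.
Subtracting the 9 growth increments not captured gives 231 − 9 = 222 growth increments in the record.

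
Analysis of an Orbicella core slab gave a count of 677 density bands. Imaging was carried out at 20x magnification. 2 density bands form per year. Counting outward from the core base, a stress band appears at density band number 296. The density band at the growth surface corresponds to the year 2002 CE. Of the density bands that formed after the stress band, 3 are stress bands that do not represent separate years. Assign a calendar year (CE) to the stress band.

677 − 296 = 381 density bands lie beyond the stress band toward the growth surface.
Excluding 3 false density bands: 381 − 3 = 378.
378 density bands at 2 per year is 378 / 2 = 189 years.
Counting back 189 years from 2002 CE places the stress band in 2002 − 189 = 1813 CE.

1813 CE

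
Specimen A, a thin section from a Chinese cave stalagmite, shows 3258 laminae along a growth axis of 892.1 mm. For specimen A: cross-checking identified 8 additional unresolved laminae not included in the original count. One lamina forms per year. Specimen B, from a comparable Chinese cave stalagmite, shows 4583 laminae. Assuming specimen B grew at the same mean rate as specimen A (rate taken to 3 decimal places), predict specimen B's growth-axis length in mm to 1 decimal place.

Specimen A: true lamina count = 3258 + 8 = 3266.
A: Mean rate = 892.1 mm / 3266 years ≈ 0.273 mm/yr.
For B, 0.273 mm/year × 4583 years = 1251.2 mm.

1251.2 mm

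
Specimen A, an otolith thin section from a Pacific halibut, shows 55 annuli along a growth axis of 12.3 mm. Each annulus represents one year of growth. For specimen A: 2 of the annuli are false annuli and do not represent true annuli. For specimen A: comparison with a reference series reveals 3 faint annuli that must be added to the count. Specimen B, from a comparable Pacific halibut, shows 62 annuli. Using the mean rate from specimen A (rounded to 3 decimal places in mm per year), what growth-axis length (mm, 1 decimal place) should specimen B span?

13.6 mm

Specimen A: adjusted count: 55 − 2 + 3 = 56 annuli.
A: 12.3 mm over 56 years gives 12.3 / 56 ≈ 0.220 mm per year.
Length of B = 0.220 × 62 = 13.6 mm.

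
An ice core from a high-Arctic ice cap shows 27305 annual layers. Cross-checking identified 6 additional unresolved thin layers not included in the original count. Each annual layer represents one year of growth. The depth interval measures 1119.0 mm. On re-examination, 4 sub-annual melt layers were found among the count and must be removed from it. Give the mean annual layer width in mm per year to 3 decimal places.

0.041 mm per year

Correcting the raw count gives 27305 − 4 + 6 = 27307 true annual layers.
Extension rate ≈ 1119.0 / 27307 = 0.041 mm per year.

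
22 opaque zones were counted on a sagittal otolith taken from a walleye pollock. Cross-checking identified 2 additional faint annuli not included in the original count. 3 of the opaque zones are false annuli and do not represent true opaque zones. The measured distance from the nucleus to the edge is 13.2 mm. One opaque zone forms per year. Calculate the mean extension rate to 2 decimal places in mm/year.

True opaque zone count = 22 − 3 + 2 = 21.
Mean rate = 13.2 mm / 21 years ≈ 0.63 mm/year.

0.63 mm/year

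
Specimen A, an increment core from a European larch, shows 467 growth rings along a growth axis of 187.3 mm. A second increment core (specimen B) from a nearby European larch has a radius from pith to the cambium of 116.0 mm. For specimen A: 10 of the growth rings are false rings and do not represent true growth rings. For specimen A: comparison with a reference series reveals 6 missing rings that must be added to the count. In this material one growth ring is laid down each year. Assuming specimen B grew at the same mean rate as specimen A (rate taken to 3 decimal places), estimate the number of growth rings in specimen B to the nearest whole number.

286 growth rings

Specimen A: adjusted count: 467 − 10 + 6 = 463 growth rings.
A: 187.3 mm over 463 years gives 187.3 / 463 ≈ 0.405 mm per year.
B spans 116.0 / 0.405 = 286.42 years ≈ 286 growth rings.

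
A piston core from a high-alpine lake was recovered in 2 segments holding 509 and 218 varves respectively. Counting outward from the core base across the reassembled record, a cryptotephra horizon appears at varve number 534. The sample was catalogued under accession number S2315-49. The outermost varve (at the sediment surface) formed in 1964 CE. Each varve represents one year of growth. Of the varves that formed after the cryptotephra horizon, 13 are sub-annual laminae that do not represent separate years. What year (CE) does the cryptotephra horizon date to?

1784 CE

Total varves = 509 + 218 = 727.
Between varve 534 and the sediment surface there are 727 − 534 = 193 varves.
193 − 13 false = 180 true varves after the cryptotephra horizon.
The varve at the sediment surface is 1964 CE, so the cryptotephra horizon dates to 1964 − 180 = 1784 CE.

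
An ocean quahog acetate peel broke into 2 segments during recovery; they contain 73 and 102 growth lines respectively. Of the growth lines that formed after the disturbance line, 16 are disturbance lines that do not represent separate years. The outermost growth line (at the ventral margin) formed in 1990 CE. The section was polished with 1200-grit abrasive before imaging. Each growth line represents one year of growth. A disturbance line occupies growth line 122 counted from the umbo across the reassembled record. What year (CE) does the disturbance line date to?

Total growth lines = 73 + 102 = 175.
The disturbance line sits at growth line 122 from the umbo, so 175 − 122 = 53 growth lines formed after it.
Excluding 16 false growth lines: 53 − 16 = 37.
The growth line at the ventral margin is 1990 CE, so the disturbance line dates to 1990 − 37 = 1953 CE.

1953 CE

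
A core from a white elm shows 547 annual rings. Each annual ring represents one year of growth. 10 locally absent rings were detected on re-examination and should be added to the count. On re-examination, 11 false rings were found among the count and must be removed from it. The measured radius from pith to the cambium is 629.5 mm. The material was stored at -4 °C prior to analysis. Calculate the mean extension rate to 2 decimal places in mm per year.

True annual ring count = 547 − 11 + 10 = 546.
Mean rate = 629.5 mm / 546 years ≈ 1.15 mm per year.

1.15 mm per year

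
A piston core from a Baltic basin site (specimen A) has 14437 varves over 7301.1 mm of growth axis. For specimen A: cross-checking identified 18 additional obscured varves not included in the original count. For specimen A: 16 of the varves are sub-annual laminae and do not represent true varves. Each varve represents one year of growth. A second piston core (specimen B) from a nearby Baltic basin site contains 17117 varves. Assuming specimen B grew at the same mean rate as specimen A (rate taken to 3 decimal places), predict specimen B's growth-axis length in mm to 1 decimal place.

8661.2 mm

Specimen A: adjusted count: 14437 − 16 + 18 = 14439 varves.
A: Extension rate ≈ 7301.1 / 14439 = 0.506 mm/yr.
B's length ≈ 0.506 × 17117 = 8661.2 mm.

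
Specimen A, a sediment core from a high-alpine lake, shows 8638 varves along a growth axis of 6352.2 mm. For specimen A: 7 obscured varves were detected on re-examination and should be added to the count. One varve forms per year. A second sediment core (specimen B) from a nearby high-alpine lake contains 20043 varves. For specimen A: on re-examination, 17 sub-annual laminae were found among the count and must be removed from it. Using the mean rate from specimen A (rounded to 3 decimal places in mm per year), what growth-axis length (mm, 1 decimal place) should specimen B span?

14751.6 mm

Specimen A: after corrections the count is 8638 − 17 + 7 = 8628 varves.
A: Extension rate ≈ 6352.2 / 8628 = 0.736 mm/yr.
Length of B = 0.736 × 20043 = 14751.6 mm.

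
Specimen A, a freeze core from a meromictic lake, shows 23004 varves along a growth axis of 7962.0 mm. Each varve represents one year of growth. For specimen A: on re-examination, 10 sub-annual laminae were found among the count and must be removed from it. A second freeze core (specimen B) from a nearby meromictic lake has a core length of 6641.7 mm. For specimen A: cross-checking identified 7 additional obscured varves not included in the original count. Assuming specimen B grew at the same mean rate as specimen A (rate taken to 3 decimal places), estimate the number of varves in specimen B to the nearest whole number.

Specimen A: adjusted count: 23004 − 10 + 7 = 23001 varves.
A: Mean rate = 7962.0 mm / 23001 years ≈ 0.346 mm/year.
Specimen B: 6641.7 mm / 0.346 mm per year = 19195.66 years ≈ 19196 varves.

19196 varves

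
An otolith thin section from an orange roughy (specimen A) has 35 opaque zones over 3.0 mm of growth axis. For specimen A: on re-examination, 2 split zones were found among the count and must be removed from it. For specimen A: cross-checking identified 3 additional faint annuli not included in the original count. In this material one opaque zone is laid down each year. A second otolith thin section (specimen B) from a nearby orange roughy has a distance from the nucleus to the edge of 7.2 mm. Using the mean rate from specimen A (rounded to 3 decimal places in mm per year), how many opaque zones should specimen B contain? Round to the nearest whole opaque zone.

87 opaque zones

Specimen A: after corrections the count is 35 − 2 + 3 = 36 opaque zones.
A: 3.0 mm over 36 years gives 3.0 / 36 ≈ 0.083 mm per year.
Specimen B: 7.2 mm / 0.083 mm per year = 86.75 years ≈ 87 opaque zones.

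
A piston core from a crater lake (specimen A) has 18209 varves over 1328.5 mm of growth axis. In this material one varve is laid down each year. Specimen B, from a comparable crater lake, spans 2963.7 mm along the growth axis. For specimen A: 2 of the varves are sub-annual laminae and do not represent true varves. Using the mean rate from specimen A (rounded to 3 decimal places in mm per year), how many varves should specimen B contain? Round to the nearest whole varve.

Specimen A: true varve count = 18209 − 2 = 18207.
A: Mean rate = 1328.5 mm / 18207 years ≈ 0.073 mm/year.
B spans 2963.7 / 0.073 = 40598.63 years ≈ 40599 varves.

40599 varves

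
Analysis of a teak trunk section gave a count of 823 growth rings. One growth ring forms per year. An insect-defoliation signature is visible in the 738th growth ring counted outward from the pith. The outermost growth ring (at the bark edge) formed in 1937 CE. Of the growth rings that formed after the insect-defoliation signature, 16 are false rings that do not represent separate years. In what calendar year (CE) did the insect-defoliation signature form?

1868 CE

Between growth ring 738 and the bark edge there are 823 − 738 = 85 growth rings.
85 − 16 false = 69 true growth rings after the insect-defoliation signature.
1937 − 69 = 1868 CE.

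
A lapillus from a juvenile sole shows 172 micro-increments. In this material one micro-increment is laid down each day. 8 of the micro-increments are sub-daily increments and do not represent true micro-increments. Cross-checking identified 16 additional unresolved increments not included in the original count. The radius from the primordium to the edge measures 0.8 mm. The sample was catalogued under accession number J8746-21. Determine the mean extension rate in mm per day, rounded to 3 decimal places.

True micro-increment count = 172 − 8 + 16 = 180.
0.8 mm over 180 days gives 0.8 / 180 ≈ 0.004 mm per day.

0.004 mm per day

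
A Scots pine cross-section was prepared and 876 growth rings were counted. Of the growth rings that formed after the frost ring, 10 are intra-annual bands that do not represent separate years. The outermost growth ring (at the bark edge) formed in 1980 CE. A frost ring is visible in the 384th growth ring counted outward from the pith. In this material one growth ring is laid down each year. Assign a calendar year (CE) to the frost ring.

1498 CE

The frost ring sits at growth ring 384 from the pith, so 876 − 384 = 492 growth rings formed after it.
492 − 10 false = 482 true growth rings after the frost ring.
Counting back 482 years from 1980 CE places the frost ring in 1980 − 482 = 1498 CE.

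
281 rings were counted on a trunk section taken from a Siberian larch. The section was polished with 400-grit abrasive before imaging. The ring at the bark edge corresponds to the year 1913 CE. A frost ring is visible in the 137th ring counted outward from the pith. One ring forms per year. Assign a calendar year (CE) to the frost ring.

1769 CE

281 − 137 = 144 rings lie beyond the frost ring toward the bark edge.
1913 − 144 = 1769 CE.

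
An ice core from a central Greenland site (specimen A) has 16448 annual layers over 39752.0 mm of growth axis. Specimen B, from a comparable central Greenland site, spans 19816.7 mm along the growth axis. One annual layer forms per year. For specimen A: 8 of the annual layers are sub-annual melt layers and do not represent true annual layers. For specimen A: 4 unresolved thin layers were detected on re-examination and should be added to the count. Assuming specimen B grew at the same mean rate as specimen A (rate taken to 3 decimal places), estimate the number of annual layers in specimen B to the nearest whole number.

Specimen A: correcting the raw count gives 16448 − 8 + 4 = 16444 true annual layers.
A: 39752.0 mm over 16444 years gives 39752.0 / 16444 ≈ 2.417 mm/year.
B spans 19816.7 / 2.417 = 8198.88 years ≈ 8199 annual layers.

8199 annual layers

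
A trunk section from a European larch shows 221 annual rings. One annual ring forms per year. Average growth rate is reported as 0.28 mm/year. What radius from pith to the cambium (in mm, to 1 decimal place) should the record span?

61.9 mm

The record spans 221 years at 0.28 mm per year.
Length ≈ 0.28 × 221 = 61.9 mm.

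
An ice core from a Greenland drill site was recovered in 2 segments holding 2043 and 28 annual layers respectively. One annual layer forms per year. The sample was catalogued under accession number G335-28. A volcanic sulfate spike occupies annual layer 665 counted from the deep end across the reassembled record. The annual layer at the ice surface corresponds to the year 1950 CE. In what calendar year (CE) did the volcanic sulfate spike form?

544 CE

Total annual layers = 2043 + 28 = 2071.
The volcanic sulfate spike sits at annual layer 665 from the deep end, so 2071 − 665 = 1406 annual layers formed after it.
The annual layer at the ice surface is 1950 CE, so the volcanic sulfate spike dates to 1950 − 1406 = 544 CE.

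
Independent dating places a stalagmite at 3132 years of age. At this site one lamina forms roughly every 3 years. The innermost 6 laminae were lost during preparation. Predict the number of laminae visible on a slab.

1038 laminae

Expected laminae: 3132 / 3 = 1044.
Subtracting the 6 laminae not captured gives 1044 − 6 = 1038 laminae in the record.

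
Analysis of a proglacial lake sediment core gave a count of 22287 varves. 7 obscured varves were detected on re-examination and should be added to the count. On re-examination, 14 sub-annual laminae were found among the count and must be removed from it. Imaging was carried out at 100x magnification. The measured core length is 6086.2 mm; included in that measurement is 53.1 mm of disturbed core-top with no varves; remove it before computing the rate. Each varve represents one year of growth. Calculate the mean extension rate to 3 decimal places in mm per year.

Adjusted count: 22287 − 14 + 7 = 22280 varves.
Removing the 53.1 mm offcut leaves 6086.2 − 53.1 = 6033.1 mm.
Mean rate = 6033.1 mm / 22280 years ≈ 0.271 mm per year.

0.271 mm per year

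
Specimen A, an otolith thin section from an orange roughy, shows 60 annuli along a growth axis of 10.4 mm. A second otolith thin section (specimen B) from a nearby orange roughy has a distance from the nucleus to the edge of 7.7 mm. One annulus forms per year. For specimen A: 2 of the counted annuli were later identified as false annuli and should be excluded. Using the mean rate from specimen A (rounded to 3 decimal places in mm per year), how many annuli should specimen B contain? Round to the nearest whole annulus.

Specimen A: after corrections the count is 60 − 2 = 58 annuli.
A: Mean rate = 10.4 mm / 58 years ≈ 0.179 mm/yr.
Specimen B: 7.7 mm / 0.179 mm per year = 43.02 years ≈ 43 annuli.

43 annuli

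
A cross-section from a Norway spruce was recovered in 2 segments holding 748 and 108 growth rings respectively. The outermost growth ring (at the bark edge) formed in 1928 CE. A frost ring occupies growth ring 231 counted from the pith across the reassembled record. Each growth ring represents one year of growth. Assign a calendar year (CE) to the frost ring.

1303 CE

Total growth rings = 748 + 108 = 856.
Between growth ring 231 and the bark edge there are 856 − 231 = 625 growth rings.
The growth ring at the bark edge is 1928 CE, so the frost ring dates to 1928 − 625 = 1303 CE.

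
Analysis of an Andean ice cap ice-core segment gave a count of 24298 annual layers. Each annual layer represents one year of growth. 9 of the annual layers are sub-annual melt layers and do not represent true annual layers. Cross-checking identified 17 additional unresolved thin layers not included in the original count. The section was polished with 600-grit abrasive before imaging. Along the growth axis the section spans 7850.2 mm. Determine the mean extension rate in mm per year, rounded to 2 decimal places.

After corrections the count is 24298 − 9 + 17 = 24306 annual layers.
7850.2 mm over 24306 years gives 7850.2 / 24306 ≈ 0.32 mm per year.

0.32 mm per year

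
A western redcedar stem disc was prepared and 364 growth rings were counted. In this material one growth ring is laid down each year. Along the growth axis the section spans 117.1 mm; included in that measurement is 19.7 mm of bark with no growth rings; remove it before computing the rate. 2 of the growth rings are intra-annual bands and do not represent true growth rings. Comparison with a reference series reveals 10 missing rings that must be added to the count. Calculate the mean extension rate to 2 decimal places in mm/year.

After corrections the count is 364 − 2 + 10 = 372 growth rings.
The growth record spans 117.1 − 19.7 = 97.4 mm.
Mean rate = 97.4 mm / 372 years ≈ 0.26 mm/year.

0.26 mm/year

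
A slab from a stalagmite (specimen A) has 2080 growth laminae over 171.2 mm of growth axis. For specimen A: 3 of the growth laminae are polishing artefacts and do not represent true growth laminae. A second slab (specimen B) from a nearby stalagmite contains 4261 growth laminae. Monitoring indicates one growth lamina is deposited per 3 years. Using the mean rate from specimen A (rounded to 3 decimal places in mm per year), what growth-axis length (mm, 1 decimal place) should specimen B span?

345.1 mm

Specimen A: correcting the raw count gives 2080 − 3 = 2077 true growth laminae.
Specimen A: multiplying by 3 years per growth lamina: 2077 × 3 = 6231 years.
A: 171.2 mm over 6231 years gives 171.2 / 6231 ≈ 0.027 mm/year.
Specimen B: multiplying by 3 years per growth lamina: 4261 × 3 = 12783 years. Length of B = 0.027 × 12783 = 345.1 mm.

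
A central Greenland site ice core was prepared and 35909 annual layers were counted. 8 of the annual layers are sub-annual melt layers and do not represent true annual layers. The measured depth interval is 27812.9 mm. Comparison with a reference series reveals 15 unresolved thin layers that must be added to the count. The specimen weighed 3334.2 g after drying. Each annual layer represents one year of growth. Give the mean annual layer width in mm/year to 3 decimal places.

True annual layer count = 35909 − 8 + 15 = 35916.
Mean rate = 27812.9 mm / 35916 years ≈ 0.774 mm/year.

0.774 mm/year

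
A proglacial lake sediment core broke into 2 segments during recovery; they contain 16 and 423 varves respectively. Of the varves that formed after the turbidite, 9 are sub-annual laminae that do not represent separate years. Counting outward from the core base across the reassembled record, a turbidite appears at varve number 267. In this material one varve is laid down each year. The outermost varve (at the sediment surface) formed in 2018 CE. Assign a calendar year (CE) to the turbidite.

1855 CE

Total varves = 16 + 423 = 439.
Between varve 267 and the sediment surface there are 439 − 267 = 172 varves.
172 − 9 false = 163 true varves after the turbidite.
2018 − 163 = 1855 CE.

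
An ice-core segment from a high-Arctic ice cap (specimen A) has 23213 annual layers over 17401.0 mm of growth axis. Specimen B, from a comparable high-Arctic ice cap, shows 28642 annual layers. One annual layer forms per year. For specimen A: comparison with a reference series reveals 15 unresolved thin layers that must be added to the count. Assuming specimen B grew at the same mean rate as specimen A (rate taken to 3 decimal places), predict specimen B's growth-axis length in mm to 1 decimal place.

Specimen A: adjusted count: 23213 + 15 = 23228 annual layers.
A: Mean rate = 17401.0 mm / 23228 years ≈ 0.749 mm/year.
B's length ≈ 0.749 × 28642 = 21452.9 mm.

21452.9 mm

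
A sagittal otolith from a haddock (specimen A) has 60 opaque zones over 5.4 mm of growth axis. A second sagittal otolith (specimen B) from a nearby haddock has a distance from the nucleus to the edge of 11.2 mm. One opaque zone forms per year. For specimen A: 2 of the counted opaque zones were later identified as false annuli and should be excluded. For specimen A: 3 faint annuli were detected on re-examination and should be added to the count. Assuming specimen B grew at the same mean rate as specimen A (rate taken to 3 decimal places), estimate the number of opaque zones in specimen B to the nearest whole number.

Specimen A: correcting the raw count gives 60 − 2 + 3 = 61 true opaque zones.
A: Extension rate ≈ 5.4 / 61 = 0.089 mm/yr.
Specimen B: 11.2 mm / 0.089 mm per year = 125.84 years ≈ 126 opaque zones.

126 opaque zones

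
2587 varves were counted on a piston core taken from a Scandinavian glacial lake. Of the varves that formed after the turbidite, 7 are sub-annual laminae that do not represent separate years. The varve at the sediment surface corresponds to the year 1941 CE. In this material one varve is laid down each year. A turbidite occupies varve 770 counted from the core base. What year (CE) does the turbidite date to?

131 CE

2587 − 770 = 1817 varves lie beyond the turbidite toward the sediment surface.
Excluding 7 false varves: 1817 − 7 = 1810.
1941 − 1810 = 131 CE.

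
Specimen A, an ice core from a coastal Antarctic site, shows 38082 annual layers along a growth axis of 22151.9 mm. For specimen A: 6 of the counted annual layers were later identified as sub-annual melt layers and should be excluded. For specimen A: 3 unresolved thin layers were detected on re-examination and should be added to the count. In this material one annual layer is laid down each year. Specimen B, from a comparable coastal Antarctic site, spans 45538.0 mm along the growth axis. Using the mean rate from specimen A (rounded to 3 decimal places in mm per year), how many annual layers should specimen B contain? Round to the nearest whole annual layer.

78244 annual layers

Specimen A: after corrections the count is 38082 − 6 + 3 = 38079 annual layers.
A: Extension rate ≈ 22151.9 / 38079 = 0.582 mm/year.
Specimen B: 45538.0 mm / 0.582 mm per year = 78243.99 years ≈ 78244 annual layers.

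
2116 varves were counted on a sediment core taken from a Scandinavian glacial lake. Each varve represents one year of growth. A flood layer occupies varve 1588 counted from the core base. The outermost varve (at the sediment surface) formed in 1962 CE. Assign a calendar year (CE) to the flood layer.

1434 CE

2116 − 1588 = 528 varves lie beyond the flood layer toward the sediment surface.
1962 − 528 = 1434 CE.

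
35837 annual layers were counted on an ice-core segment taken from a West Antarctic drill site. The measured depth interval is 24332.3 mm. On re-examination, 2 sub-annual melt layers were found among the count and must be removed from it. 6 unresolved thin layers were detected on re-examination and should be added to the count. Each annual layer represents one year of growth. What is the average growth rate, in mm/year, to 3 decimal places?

Correcting the raw count gives 35837 − 2 + 6 = 35841 true annual layers.
24332.3 mm over 35841 years gives 24332.3 / 35841 ≈ 0.679 mm/year.

0.679 mm/year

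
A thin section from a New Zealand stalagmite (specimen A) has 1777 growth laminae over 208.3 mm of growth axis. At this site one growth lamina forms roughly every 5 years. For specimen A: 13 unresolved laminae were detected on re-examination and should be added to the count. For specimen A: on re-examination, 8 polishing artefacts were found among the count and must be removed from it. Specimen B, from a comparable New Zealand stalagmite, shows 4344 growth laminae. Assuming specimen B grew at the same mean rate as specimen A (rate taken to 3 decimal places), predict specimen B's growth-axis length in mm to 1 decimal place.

Specimen A: true growth lamina count = 1777 − 8 + 13 = 1782.
Specimen A: at 5 years per growth lamina, 1782 × 5 = 8910 years.
A: Mean rate = 208.3 mm / 8910 years ≈ 0.023 mm/yr.
Specimen B: at 5 years per growth lamina, 4344 × 5 = 21720 years. Length of B = 0.023 × 21720 = 499.6 mm.

499.6 mm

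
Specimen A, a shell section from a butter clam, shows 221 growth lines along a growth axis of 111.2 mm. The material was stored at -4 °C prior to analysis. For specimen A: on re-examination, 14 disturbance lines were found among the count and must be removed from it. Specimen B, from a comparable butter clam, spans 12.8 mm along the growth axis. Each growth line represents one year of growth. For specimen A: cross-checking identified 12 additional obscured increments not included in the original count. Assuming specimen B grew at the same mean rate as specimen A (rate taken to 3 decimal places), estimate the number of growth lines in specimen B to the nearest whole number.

25 growth lines

Specimen A: adjusted count: 221 − 14 + 12 = 219 growth lines.
A: Extension rate ≈ 111.2 / 219 = 0.508 mm/year.
For B, 12.8 / 0.508 = 25.20 years ≈ 25 growth lines.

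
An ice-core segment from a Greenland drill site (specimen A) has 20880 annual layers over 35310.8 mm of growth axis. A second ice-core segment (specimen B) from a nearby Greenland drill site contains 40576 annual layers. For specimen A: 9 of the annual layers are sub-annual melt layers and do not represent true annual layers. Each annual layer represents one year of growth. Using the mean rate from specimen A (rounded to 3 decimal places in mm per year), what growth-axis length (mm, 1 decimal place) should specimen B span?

68654.6 mm

Specimen A: correcting the raw count gives 20880 − 9 = 20871 true annual layers.
A: Extension rate ≈ 35310.8 / 20871 = 1.692 mm per year.
B's length ≈ 1.692 × 40576 = 68654.6 mm.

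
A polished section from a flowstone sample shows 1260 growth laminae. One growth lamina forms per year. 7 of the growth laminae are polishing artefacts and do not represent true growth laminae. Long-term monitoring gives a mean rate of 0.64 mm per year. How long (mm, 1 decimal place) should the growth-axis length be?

After corrections the count is 1260 − 7 = 1253 growth laminae.
Predicted length = 0.64 mm/year × 1253 years = 801.9 mm.

801.9 mm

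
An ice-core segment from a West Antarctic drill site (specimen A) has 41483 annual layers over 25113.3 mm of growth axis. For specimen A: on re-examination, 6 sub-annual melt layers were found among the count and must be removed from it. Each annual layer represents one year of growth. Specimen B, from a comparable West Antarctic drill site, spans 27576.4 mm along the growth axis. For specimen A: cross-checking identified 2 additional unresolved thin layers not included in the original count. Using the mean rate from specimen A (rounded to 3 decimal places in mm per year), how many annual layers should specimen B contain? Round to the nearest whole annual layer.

45581 annual layers

Specimen A: true annual layer count = 41483 − 6 + 2 = 41479.
A: Extension rate ≈ 25113.3 / 41479 = 0.605 mm per year.
Specimen B: 27576.4 mm / 0.605 mm per year = 45580.83 years ≈ 45581 annual layers.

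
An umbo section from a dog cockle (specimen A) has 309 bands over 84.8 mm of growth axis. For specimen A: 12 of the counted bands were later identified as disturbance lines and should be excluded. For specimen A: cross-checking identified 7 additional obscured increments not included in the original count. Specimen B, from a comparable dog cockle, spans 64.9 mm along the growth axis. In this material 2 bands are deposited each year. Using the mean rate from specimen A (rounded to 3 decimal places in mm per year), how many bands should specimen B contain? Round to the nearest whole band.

Specimen A: correcting the raw count gives 309 − 12 + 7 = 304 true bands.
Specimen A: 304 bands at 2 per year is 304 / 2 = 152 years.
A: Extension rate ≈ 84.8 / 152 = 0.558 mm/year.
B spans 64.9 / 0.558 = 116.31 years; at 2 bands per year that is 116.31 × 2 ≈ 233 bands.

233 bands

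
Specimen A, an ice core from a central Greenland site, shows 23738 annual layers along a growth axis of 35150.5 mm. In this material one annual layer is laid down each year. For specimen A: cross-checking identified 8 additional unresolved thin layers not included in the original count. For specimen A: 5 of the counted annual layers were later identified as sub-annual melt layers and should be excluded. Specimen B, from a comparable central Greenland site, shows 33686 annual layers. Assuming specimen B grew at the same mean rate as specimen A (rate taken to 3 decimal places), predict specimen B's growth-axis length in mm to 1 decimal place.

Specimen A: correcting the raw count gives 23738 − 5 + 8 = 23741 true annual layers.
A: Extension rate ≈ 35150.5 / 23741 = 1.481 mm per year.
Length of B = 1.481 × 33686 = 49889.0 mm.

49889.0 mm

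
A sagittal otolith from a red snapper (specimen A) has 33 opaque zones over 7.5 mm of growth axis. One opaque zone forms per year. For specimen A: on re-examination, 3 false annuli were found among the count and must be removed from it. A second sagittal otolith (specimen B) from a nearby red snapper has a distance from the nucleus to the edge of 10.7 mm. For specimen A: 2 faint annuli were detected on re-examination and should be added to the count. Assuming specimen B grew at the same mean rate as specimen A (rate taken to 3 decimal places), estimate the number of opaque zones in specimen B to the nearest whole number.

46 opaque zones

Specimen A: true opaque zone count = 33 − 3 + 2 = 32.
A: Extension rate ≈ 7.5 / 32 = 0.234 mm/year.
Specimen B: 10.7 mm / 0.234 mm per year = 45.73 years ≈ 46 opaque zones.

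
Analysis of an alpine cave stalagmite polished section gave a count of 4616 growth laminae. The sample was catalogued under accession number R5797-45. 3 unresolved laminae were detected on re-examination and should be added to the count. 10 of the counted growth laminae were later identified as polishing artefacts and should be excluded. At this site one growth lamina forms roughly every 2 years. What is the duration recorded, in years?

Adjusted count: 4616 − 10 + 3 = 4609 growth laminae.
Multiplying by 2 years per growth lamina: 4609 × 2 = 9218 years.

9218 years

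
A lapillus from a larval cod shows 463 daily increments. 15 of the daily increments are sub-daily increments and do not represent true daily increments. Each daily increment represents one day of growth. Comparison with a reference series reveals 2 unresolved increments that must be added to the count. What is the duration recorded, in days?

450 days

After corrections the count is 463 − 15 + 2 = 450 daily increments.
With a one-to-one daily increment periodicity this is 450 days.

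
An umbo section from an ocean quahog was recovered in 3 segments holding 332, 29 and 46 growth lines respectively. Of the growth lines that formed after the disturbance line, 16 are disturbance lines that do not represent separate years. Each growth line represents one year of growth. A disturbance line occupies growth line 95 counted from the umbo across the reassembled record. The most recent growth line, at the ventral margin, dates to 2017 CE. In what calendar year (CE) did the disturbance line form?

1721 CE

Total growth lines = 332 + 29 + 46 = 407.
407 − 95 = 312 growth lines lie beyond the disturbance line toward the ventral margin.
Removing the 16 false growth lines leaves 312 − 16 = 296 true growth lines beyond the disturbance line.
Counting back 296 years from 2017 CE places the disturbance line in 2017 − 296 = 1721 CE.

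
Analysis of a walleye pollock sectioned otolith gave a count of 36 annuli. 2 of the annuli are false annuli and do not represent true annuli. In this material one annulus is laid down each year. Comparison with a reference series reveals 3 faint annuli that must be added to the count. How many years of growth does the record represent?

Correcting the raw count gives 36 − 2 + 3 = 37 true annuli.
With a one-to-one annulus periodicity this is 37 years.

37 years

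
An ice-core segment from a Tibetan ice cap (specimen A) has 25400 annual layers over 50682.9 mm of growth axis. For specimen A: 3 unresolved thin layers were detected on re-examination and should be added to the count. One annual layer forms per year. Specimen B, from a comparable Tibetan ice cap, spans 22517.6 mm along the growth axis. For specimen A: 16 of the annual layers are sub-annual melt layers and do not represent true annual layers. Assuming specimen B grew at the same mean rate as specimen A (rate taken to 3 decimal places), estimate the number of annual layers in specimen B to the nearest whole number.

Specimen A: adjusted count: 25400 − 16 + 3 = 25387 annual layers.
A: Extension rate ≈ 50682.9 / 25387 = 1.996 mm/yr.
B spans 22517.6 / 1.996 = 11281.36 years ≈ 11281 annual layers.

11281 annual layers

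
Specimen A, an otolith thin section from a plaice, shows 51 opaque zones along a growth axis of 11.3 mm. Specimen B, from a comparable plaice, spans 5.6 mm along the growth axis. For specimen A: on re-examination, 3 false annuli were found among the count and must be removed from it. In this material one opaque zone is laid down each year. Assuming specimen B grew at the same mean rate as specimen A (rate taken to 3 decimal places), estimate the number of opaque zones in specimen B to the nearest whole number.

Specimen A: true opaque zone count = 51 − 3 = 48.
A: 11.3 mm over 48 years gives 11.3 / 48 ≈ 0.235 mm/yr.
For B, 5.6 / 0.235 = 23.83 years ≈ 24 opaque zones.

24 opaque zones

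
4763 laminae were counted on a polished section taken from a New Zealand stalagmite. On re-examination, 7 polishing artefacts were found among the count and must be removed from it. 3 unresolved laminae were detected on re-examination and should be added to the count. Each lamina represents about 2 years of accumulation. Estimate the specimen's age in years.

9518 years

After corrections the count is 4763 − 7 + 3 = 4759 laminae.
Multiplying by 2 years per lamina: 4759 × 2 = 9518 years.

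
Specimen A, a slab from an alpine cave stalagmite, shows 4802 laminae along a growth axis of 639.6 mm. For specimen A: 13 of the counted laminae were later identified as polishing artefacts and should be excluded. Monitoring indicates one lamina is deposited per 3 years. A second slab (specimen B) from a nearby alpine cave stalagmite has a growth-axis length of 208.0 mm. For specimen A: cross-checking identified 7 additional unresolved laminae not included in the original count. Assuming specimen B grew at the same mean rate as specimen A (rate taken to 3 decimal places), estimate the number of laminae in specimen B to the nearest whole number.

Specimen A: after corrections the count is 4802 − 13 + 7 = 4796 laminae.
Specimen A: at 3 years per lamina, 4796 × 3 = 14388 years.
A: 639.6 mm over 14388 years gives 639.6 / 14388 ≈ 0.044 mm per year.
Specimen B: 208.0 mm / 0.044 mm per year = 4727.27 years; at 3 years per lamina that is 4727.27 / 3 ≈ 1576 laminae.

1576 laminae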